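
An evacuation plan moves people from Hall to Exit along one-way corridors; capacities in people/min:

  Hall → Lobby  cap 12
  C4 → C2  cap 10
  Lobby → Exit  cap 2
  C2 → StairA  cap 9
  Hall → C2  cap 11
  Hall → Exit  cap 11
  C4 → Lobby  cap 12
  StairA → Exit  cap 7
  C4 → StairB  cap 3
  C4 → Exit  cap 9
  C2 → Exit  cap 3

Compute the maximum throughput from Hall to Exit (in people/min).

23

Augment Hall→Exit: bottleneck 11, flow now 11.
Augment Hall→C2→Exit: bottleneck 3, flow now 14.
Augment Hall→Lobby→Exit: bottleneck 2, flow now 16.
Augment Hall→C2→StairA→Exit: bottleneck 7, flow now 23.
No augmenting path remains; maximum flow = 23.
In the residual graph, reachable from Hall: {Hall, C2, StairA, Lobby}.
Min-cut edges: Hall→Exit (11), C2→Exit (3), StairA→Exit (7), Lobby→Exit (2); capacity 11 + 3 + 7 + 2 = 23.
This cut is saturated, so no flow can exceed 23.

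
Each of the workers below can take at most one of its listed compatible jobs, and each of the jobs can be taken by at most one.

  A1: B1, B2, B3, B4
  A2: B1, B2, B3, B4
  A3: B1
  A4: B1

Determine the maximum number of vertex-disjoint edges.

3

Unit-capacity flow: source→left, listed edges, right→sink; max matching = max flow.
Augmenting path A1→B1 (+1); matched 1.
Augmenting path A2→B2 (+1); matched 2.
Augmenting path A3→B1→A1→B3 (+1); matched 3.
No augmenting path remains; maximum matching = 3.
König certificate: {A1, A2, B1} is a vertex cover of size 3 (every listed pair touches it), so no matching can be larger.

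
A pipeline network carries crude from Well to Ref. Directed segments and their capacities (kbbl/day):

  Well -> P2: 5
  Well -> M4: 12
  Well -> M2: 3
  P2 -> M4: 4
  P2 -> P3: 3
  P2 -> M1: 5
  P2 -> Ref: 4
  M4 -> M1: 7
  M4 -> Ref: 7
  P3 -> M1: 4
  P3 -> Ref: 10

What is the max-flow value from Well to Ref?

Augment Well→P2→Ref: bottleneck 4, flow now 4.
Augment Well→M4→Ref: bottleneck 7, flow now 11.
Augment Well→P2→P3→Ref: bottleneck 1, flow now 12.
No augmenting path remains; maximum flow = 12.
In the residual graph, reachable from Well: {Well, M4, M2, M1}.
Min-cut edges: Well→P2 (5), M4→Ref (7); capacity 5 + 7 = 12.
This cut is saturated, so no flow can exceed 12.

12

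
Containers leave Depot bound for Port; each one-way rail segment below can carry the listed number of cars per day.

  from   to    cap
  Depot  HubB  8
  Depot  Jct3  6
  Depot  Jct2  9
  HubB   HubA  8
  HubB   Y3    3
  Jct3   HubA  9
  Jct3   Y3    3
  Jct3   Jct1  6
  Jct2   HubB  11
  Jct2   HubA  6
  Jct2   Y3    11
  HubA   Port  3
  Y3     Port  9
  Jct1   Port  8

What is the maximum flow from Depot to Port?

Augment Depot→HubB→HubA→Port: bottleneck 3, flow now 3.
Augment Depot→HubB→Y3→Port: bottleneck 3, flow now 6.
Augment Depot→Jct3→Y3→Port: bottleneck 3, flow now 9.
Augment Depot→Jct3→Jct1→Port: bottleneck 3, flow now 12.
Augment Depot→Jct2→Y3→Port: bottleneck 3, flow now 15.
Augment Depot→Jct2→Y3→Jct3→Jct1→Port: bottleneck 3, flow now 18. (uses reverse residual edge)
No augmenting path remains; maximum flow = 18.
In the residual graph, reachable from Depot: {Depot, HubB, Jct2, HubA, Y3}.
Min-cut edges: Depot→Jct3 (6), HubA→Port (3), Y3→Port (9); capacity 6 + 3 + 9 = 18.
This cut is saturated, so no flow can exceed 18.

18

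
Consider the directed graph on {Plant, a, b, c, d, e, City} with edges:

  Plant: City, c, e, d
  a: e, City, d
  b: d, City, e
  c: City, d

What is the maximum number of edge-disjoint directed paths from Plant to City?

2

Assign every edge capacity 1; by Menger, the answer equals the max flow.
Path Plant→City (+1); total 1.
Path Plant→c→City (+1); total 2.
No residual Plant→City path; max flow = 2.
Certifying cut of size 2: {Plant→City, Plant→c}.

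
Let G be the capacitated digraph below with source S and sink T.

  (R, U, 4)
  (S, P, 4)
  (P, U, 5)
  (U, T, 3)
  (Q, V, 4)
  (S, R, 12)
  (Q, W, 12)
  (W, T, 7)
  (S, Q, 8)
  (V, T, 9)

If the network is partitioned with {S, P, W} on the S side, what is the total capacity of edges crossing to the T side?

32

Edges leaving {S, P, W}: S→Q (8), S→R (12), P→U (5), W→T (7).
Cut capacity = 8 + 12 + 5 + 7 = 32.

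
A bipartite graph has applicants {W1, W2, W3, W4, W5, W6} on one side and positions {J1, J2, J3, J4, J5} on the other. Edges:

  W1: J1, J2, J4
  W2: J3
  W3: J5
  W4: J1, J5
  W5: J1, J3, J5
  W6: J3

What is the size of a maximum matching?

Unit-capacity flow: source→left, listed edges, right→sink; max matching = max flow.
Augmenting path W1→J1 (+1); matched 1.
Augmenting path W2→J3 (+1); matched 2.
Augmenting path W3→J5 (+1); matched 3.
Augmenting path W4→J1→W1→J2 (+1); matched 4.
No augmenting path remains; maximum matching = 4.
König certificate: {W1, J1, J3, J5} is a vertex cover of size 4 (every listed pair touches it), so no matching can be larger.

4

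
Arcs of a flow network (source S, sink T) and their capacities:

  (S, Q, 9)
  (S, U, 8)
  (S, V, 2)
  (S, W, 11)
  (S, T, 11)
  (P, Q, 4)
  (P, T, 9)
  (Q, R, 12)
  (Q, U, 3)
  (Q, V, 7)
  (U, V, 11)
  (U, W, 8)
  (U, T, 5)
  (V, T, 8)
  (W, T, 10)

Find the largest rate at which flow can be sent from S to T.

Augment S→T: bottleneck 11, flow now 11.
Augment S→U→T: bottleneck 5, flow now 16.
Augment S→V→T: bottleneck 2, flow now 18.
Augment S→W→T: bottleneck 10, flow now 28.
Augment S→Q→V→T: bottleneck 6, flow now 34.
No augmenting path remains; maximum flow = 34.
In the residual graph, reachable from S: {S, Q, R, U, V, W}.
Min-cut edges: S→T (11), U→T (5), V→T (8), W→T (10); capacity 11 + 5 + 8 + 10 = 34.
This cut is saturated, so no flow can exceed 34.

34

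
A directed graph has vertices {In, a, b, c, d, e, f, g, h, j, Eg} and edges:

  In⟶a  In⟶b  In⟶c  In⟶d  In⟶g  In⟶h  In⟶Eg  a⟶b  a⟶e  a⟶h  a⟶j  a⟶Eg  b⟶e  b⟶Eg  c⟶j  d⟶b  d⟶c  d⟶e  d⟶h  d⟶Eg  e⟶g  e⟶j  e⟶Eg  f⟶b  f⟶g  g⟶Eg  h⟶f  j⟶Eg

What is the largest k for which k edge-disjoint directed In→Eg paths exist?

Assign every edge capacity 1; by Menger, the answer equals the max flow.
Path In→Eg (+1); total 1.
Path In→a→Eg (+1); total 2.
Path In→b→Eg (+1); total 3.
Path In→d→Eg (+1); total 4.
Path In→g→Eg (+1); total 5.
Path In→c→j→Eg (+1); total 6.
Path In→h→f→b→e→Eg (+1); total 7.
No residual In→Eg path; max flow = 7.
Certifying cut of size 7: {In→Eg, In→a, In→b, In→c, In→d, In→g, In→h}.

7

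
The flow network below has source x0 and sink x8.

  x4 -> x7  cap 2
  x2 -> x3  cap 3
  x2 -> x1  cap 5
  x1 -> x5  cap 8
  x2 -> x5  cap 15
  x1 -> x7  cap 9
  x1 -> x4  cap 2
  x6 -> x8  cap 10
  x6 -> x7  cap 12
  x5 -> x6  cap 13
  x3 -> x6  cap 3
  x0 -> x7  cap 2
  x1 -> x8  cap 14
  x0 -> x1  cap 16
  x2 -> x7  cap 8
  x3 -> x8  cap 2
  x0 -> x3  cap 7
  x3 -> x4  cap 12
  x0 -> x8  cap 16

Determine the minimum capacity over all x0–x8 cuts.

37

Augment x0→x8: bottleneck 16, flow now 16.
Augment x0→x1→x8: bottleneck 14, flow now 30.
Augment x0→x3→x8: bottleneck 2, flow now 32.
Augment x0→x3→x6→x8: bottleneck 3, flow now 35.
Augment x0→x1→x5→x6→x8: bottleneck 2, flow now 37.
No augmenting path remains; maximum flow = 37.
By max-flow min-cut, the minimum cut capacity equals the max flow.
In the residual graph, reachable from x0: {x0, x3, x4, x7}.
Min-cut edges: x0→x1 (16), x0→x8 (16), x3→x6 (3), x3→x8 (2); capacity 16 + 16 + 3 + 2 = 37.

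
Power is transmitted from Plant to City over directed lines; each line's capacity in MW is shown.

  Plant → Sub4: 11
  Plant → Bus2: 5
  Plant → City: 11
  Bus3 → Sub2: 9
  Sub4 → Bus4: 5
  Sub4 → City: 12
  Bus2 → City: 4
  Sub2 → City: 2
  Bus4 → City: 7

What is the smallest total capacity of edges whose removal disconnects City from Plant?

Augment Plant→City: bottleneck 11, flow now 11.
Augment Plant→Sub4→City: bottleneck 11, flow now 22.
Augment Plant→Bus2→City: bottleneck 4, flow now 26.
No augmenting path remains; maximum flow = 26.
By max-flow min-cut, the minimum cut capacity equals the max flow.
In the residual graph, reachable from Plant: {Plant, Bus2}.
Min-cut edges: Plant→Sub4 (11), Plant→City (11), Bus2→City (4); capacity 11 + 11 + 4 = 26.

26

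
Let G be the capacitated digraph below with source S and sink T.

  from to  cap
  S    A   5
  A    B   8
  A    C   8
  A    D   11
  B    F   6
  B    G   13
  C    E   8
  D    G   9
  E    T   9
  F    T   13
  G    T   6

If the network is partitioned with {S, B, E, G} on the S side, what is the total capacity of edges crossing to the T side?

Edges leaving {S, B, E, G}: S→A (5), B→F (6), E→T (9), G→T (6).
Cut capacity = 5 + 6 + 9 + 6 = 26.

26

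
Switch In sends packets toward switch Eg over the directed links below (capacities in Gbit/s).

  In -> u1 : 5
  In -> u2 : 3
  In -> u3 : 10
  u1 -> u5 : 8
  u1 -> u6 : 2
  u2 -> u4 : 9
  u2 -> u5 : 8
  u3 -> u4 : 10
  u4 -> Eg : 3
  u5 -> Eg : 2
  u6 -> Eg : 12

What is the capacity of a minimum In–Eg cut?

Augment In→u1→u5→Eg: bottleneck 2, flow now 2.
Augment In→u1→u6→Eg: bottleneck 2, flow now 4.
Augment In→u2→u4→Eg: bottleneck 3, flow now 7.
No augmenting path remains; maximum flow = 7.
By max-flow min-cut, the minimum cut capacity equals the max flow.
In the residual graph, reachable from In: {In, u1, u2, u3, u4, u5}.
Min-cut edges: u1→u6 (2), u4→Eg (3), u5→Eg (2); capacity 2 + 3 + 2 = 7.

7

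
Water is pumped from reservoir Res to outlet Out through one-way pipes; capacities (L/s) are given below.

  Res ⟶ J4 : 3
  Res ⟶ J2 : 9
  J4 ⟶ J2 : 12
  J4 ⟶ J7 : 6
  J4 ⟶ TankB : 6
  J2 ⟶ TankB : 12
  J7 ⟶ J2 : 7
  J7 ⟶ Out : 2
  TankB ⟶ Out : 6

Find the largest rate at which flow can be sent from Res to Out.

8

Augment Res→J4→J7→Out: bottleneck 2, flow now 2.
Augment Res→J4→TankB→Out: bottleneck 1, flow now 3.
Augment Res→J2→TankB→Out: bottleneck 5, flow now 8.
No augmenting path remains; maximum flow = 8.
In the residual graph, reachable from Res: {Res, J4, J2, J7, TankB}.
Min-cut edges: J7→Out (2), TankB→Out (6); capacity 2 + 6 = 8.
This cut is saturated, so no flow can exceed 8.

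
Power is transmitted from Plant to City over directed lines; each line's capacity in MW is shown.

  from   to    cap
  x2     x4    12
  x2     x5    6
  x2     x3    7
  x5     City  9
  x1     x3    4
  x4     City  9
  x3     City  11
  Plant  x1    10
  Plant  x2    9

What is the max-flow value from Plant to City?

13

Augment Plant→x1→x3→City: bottleneck 4, flow now 4.
Augment Plant→x2→x3→City: bottleneck 7, flow now 11.
Augment Plant→x2→x4→City: bottleneck 2, flow now 13.
No augmenting path remains; maximum flow = 13.
In the residual graph, reachable from Plant: {Plant, x1}.
Min-cut edges: Plant→x2 (9), x1→x3 (4); capacity 9 + 4 = 13.
This cut is saturated, so no flow can exceed 13.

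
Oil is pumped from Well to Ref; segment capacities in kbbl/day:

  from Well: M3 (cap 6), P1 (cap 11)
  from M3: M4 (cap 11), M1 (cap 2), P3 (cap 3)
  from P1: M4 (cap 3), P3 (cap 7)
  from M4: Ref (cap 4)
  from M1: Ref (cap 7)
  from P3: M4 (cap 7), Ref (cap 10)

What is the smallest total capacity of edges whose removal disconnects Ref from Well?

Augment Well→M3→M4→Ref: bottleneck 4, flow now 4.
Augment Well→M3→M1→Ref: bottleneck 2, flow now 6.
Augment Well→P1→P3→Ref: bottleneck 7, flow now 13.
Augment Well→P1→M4→M3→P3→Ref: bottleneck 3, flow now 16. (uses reverse residual edge)
No augmenting path remains; maximum flow = 16.
By max-flow min-cut, the minimum cut capacity equals the max flow.
In the residual graph, reachable from Well: {Well, P1}.
Min-cut edges: Well→M3 (6), P1→M4 (3), P1→P3 (7); capacity 6 + 3 + 7 = 16.

16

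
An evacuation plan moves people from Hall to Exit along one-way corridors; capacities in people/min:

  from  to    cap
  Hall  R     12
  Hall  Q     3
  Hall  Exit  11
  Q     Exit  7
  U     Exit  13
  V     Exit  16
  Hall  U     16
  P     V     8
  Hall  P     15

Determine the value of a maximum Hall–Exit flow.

Augment Hall→Exit: bottleneck 11, flow now 11.
Augment Hall→Q→Exit: bottleneck 3, flow now 14.
Augment Hall→U→Exit: bottleneck 13, flow now 27.
Augment Hall→P→V→Exit: bottleneck 8, flow now 35.
No augmenting path remains; maximum flow = 35.
In the residual graph, reachable from Hall: {Hall, P, R, U}.
Min-cut edges: Hall→Q (3), Hall→Exit (11), P→V (8), U→Exit (13); capacity 3 + 11 + 8 + 13 = 35.
This cut is saturated, so no flow can exceed 35.

35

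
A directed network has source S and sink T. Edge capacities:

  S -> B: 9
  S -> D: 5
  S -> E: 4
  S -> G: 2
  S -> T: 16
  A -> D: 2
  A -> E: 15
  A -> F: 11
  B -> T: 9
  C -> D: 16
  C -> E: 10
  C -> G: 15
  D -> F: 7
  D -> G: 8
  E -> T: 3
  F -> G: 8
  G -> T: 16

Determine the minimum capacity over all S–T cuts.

35

Augment S→T: bottleneck 16, flow now 16.
Augment S→B→T: bottleneck 9, flow now 25.
Augment S→E→T: bottleneck 3, flow now 28.
Augment S→G→T: bottleneck 2, flow now 30.
Augment S→D→G→T: bottleneck 5, flow now 35.
No augmenting path remains; maximum flow = 35.
By max-flow min-cut, the minimum cut capacity equals the max flow.
In the residual graph, reachable from S: {S, E}.
Min-cut edges: S→B (9), S→D (5), S→G (2), S→T (16), E→T (3); capacity 9 + 5 + 2 + 16 + 3 = 35.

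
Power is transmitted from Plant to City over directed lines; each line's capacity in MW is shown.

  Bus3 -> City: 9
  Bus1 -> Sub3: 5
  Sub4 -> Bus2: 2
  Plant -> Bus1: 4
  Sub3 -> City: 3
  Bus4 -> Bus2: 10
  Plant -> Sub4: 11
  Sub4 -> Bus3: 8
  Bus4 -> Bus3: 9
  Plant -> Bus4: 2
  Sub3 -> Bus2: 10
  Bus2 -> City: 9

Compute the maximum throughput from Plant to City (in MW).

16

Augment Plant→Sub4→Bus3→City: bottleneck 8, flow now 8.
Augment Plant→Sub4→Bus2→City: bottleneck 2, flow now 10.
Augment Plant→Bus4→Bus3→City: bottleneck 1, flow now 11.
Augment Plant→Bus4→Bus2→City: bottleneck 1, flow now 12.
Augment Plant→Bus1→Sub3→City: bottleneck 3, flow now 15.
Augment Plant→Bus1→Sub3→Bus2→City: bottleneck 1, flow now 16.
No augmenting path remains; maximum flow = 16.
In the residual graph, reachable from Plant: {Plant, Sub4}.
Min-cut edges: Plant→Bus4 (2), Plant→Bus1 (4), Sub4→Bus3 (8), Sub4→Bus2 (2); capacity 2 + 4 + 8 + 2 = 16.
This cut is saturated, so no flow can exceed 16.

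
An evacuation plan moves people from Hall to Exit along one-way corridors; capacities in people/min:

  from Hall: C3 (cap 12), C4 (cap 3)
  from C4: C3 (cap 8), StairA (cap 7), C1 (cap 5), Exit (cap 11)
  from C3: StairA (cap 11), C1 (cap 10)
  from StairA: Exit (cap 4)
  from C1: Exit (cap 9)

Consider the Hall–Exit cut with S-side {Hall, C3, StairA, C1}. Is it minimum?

Given cut capacity: 3 + 4 + 9 = 16.
Augment Hall→C4→Exit: bottleneck 3, flow now 3.
Augment Hall→C3→StairA→Exit: bottleneck 4, flow now 7.
Augment Hall→C3→C1→Exit: bottleneck 8, flow now 15.
No augmenting path remains; maximum flow = 15.
In the residual graph, reachable from Hall: {Hall}.
Min-cut edges: Hall→C4 (3), Hall→C3 (12); capacity 3 + 12 = 15.
Cut capacity 16 exceeds the max flow 15, so it is not minimum.

No — its capacity is 16, but the minimum cut has capacity 15.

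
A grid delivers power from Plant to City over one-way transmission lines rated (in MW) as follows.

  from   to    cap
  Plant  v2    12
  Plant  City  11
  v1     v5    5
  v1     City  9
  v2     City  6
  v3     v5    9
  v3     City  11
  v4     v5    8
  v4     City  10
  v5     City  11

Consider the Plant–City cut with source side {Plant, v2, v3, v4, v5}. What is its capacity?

Edges leaving {Plant, v2, v3, v4, v5}: Plant→City (11), v2→City (6), v3→City (11), v4→City (10), v5→City (11).
Cut capacity = 11 + 6 + 11 + 10 + 11 = 49.

49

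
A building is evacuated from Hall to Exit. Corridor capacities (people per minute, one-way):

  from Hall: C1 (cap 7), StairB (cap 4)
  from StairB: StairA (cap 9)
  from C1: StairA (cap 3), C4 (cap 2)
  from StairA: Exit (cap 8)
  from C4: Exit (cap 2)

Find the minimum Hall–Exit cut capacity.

9

Augment Hall→StairB→StairA→Exit: bottleneck 4, flow now 4.
Augment Hall→C1→StairA→Exit: bottleneck 3, flow now 7.
Augment Hall→C1→C4→Exit: bottleneck 2, flow now 9.
No augmenting path remains; maximum flow = 9.
By max-flow min-cut, the minimum cut capacity equals the max flow.
In the residual graph, reachable from Hall: {Hall, C1}.
Min-cut edges: Hall→StairB (4), C1→StairA (3), C1→C4 (2); capacity 4 + 3 + 2 = 9.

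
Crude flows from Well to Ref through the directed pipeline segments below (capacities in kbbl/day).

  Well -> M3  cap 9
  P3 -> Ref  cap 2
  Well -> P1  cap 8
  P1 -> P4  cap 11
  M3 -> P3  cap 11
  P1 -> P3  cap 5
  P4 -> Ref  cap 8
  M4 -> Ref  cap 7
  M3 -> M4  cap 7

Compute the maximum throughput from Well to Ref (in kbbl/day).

17

Augment Well→M3→M4→Ref: bottleneck 7, flow now 7.
Augment Well→M3→P3→Ref: bottleneck 2, flow now 9.
Augment Well→P1→P4→Ref: bottleneck 8, flow now 17.
No augmenting path remains; maximum flow = 17.
In the residual graph, reachable from Well: {Well}.
Min-cut edges: Well→M3 (9), Well→P1 (8); capacity 9 + 8 = 17.
This cut is saturated, so no flow can exceed 17.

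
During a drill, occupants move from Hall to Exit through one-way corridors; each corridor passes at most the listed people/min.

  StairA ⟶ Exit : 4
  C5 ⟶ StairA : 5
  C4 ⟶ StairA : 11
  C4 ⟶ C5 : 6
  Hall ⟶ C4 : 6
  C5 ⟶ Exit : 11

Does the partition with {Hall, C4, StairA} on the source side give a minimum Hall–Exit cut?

Given cut capacity: 6 + 4 = 10.
Augment Hall→C4→StairA→Exit: bottleneck 4, flow now 4.
Augment Hall→C4→C5→Exit: bottleneck 2, flow now 6.
No augmenting path remains; maximum flow = 6.
In the residual graph, reachable from Hall: {Hall}.
Min-cut edges: Hall→C4 (6); capacity 6 = 6.
Cut capacity 10 exceeds the max flow 6, so it is not minimum.

No — its capacity is 10, but the minimum cut has capacity 6.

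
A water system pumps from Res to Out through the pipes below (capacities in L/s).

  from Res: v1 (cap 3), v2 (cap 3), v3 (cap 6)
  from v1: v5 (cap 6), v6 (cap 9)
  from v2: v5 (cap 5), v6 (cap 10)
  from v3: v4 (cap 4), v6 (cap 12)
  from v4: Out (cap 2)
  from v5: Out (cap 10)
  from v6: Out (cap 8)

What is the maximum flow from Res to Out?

12

Augment Res→v1→v5→Out: bottleneck 3, flow now 3.
Augment Res→v2→v5→Out: bottleneck 3, flow now 6.
Augment Res→v3→v4→Out: bottleneck 2, flow now 8.
Augment Res→v3→v6→Out: bottleneck 4, flow now 12.
No augmenting path remains; maximum flow = 12.
In the residual graph, reachable from Res: {Res}.
Min-cut edges: Res→v1 (3), Res→v2 (3), Res→v3 (6); capacity 3 + 3 + 6 = 12.
This cut is saturated, so no flow can exceed 12.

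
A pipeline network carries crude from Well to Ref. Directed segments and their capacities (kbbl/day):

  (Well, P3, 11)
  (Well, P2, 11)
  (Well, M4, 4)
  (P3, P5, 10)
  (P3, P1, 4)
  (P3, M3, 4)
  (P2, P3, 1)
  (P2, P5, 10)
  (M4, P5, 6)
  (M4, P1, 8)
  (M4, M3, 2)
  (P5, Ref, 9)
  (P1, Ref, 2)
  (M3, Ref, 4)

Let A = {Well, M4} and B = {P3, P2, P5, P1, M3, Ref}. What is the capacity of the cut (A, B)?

Edges leaving {Well, M4}: Well→P3 (11), Well→P2 (11), M4→P5 (6), M4→P1 (8), M4→M3 (2).
Cut capacity = 11 + 11 + 6 + 8 + 2 = 38.

38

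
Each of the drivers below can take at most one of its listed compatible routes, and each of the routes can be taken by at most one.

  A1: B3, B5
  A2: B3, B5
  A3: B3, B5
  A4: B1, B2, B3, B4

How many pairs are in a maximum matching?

Unit-capacity flow: source→left, listed edges, right→sink; max matching = max flow.
Augmenting path A1→B3 (+1); matched 1.
Augmenting path A2→B5 (+1); matched 2.
Augmenting path A4→B1 (+1); matched 3.
No augmenting path remains; maximum matching = 3.
König certificate: {A4, B3, B5} is a vertex cover of size 3 (every listed pair touches it), so no matching can be larger.

3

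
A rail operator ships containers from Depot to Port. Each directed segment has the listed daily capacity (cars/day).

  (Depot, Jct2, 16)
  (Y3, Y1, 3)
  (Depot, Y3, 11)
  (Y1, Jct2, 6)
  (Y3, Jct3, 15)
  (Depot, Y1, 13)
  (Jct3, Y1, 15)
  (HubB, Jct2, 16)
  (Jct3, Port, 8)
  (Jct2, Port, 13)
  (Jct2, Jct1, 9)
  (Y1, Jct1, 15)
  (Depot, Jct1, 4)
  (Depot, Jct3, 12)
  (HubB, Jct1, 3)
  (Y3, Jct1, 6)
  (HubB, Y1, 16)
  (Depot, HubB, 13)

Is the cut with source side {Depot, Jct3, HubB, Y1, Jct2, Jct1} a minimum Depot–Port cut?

Given cut capacity: 11 + 8 + 13 = 32.
Augment Depot→Jct3→Port: bottleneck 8, flow now 8.
Augment Depot→Jct2→Port: bottleneck 13, flow now 21.
No augmenting path remains; maximum flow = 21.
In the residual graph, reachable from Depot: {Depot, Y3, Jct3, HubB, Y1, Jct2, Jct1}.
Min-cut edges: Jct3→Port (8), Jct2→Port (13); capacity 8 + 13 = 21.
Cut capacity 32 exceeds the max flow 21, so it is not minimum.

No — its capacity is 32, but the minimum cut has capacity 21.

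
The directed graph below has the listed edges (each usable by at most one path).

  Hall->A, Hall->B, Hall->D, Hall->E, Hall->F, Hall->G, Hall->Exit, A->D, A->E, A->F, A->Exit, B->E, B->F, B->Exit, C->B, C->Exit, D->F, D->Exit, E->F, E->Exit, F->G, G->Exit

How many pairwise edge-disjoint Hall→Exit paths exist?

Assign every edge capacity 1; by Menger, the answer equals the max flow.
Path Hall→Exit (+1); total 1.
Path Hall→A→Exit (+1); total 2.
Path Hall→B→Exit (+1); total 3.
Path Hall→D→Exit (+1); total 4.
Path Hall→E→Exit (+1); total 5.
Path Hall→G→Exit (+1); total 6.
No residual Hall→Exit path; max flow = 6.
Certifying cut of size 6: {G→Exit, Hall→A, Hall→B, Hall→D, Hall→E, Hall→Exit}.

6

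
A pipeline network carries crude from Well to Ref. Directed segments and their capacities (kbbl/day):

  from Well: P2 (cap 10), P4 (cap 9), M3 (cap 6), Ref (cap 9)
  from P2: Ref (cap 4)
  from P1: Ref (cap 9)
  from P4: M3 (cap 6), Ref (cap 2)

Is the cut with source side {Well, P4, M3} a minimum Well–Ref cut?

Given cut capacity: 10 + 9 + 2 = 21.
Augment Well→Ref: bottleneck 9, flow now 9.
Augment Well→P2→Ref: bottleneck 4, flow now 13.
Augment Well→P4→Ref: bottleneck 2, flow now 15.
No augmenting path remains; maximum flow = 15.
In the residual graph, reachable from Well: {Well, P2, P4, M3}.
Min-cut edges: Well→Ref (9), P2→Ref (4), P4→Ref (2); capacity 9 + 4 + 2 = 15.
Cut capacity 21 exceeds the max flow 15, so it is not minimum.

No — its capacity is 21, but the minimum cut has capacity 15.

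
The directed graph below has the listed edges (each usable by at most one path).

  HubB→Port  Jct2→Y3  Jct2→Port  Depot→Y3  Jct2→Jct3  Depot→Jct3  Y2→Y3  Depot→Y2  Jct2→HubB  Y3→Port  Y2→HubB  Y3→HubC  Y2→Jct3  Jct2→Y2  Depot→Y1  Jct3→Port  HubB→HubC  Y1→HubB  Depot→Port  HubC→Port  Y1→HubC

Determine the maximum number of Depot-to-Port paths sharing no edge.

5

Assign every edge capacity 1; by Menger, the answer equals the max flow.
Path Depot→Port (+1); total 1.
Path Depot→Y3→Port (+1); total 2.
Path Depot→Jct3→Port (+1); total 3.
Path Depot→Y2→HubB→Port (+1); total 4.
Path Depot→Y1→HubC→Port (+1); total 5.
No residual Depot→Port path; max flow = 5.
Certifying cut of size 5: {Depot→Jct3, Depot→Port, Depot→Y1, Depot→Y2, Depot→Y3}.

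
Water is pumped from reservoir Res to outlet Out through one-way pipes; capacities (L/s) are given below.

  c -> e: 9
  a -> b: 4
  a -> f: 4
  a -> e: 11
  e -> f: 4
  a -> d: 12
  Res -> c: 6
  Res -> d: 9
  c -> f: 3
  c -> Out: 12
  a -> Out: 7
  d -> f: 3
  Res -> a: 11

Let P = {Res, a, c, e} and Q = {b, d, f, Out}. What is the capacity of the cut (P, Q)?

Edges leaving {Res, a, c, e}: Res→d (9), a→b (4), a→d (12), a→f (4), a→Out (7), c→f (3), c→Out (12), e→f (4).
Cut capacity = 9 + 4 + 12 + 4 + 7 + 3 + 12 + 4 = 55.

55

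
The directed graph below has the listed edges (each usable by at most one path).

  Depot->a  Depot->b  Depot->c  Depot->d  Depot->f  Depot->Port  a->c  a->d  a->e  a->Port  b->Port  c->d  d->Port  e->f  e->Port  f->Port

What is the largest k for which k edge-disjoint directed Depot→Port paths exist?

5

Assign every edge capacity 1; by Menger, the answer equals the max flow.
Path Depot→Port (+1); total 1.
Path Depot→a→Port (+1); total 2.
Path Depot→b→Port (+1); total 3.
Path Depot→d→Port (+1); total 4.
Path Depot→f→Port (+1); total 5.
No residual Depot→Port path; max flow = 5.
Certifying cut of size 5: {Depot→Port, Depot→a, Depot→b, Depot→f, d→Port}.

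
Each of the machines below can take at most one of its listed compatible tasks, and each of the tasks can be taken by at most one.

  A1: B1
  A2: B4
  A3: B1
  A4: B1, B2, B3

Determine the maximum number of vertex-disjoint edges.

Unit-capacity flow: source→left, listed edges, right→sink; max matching = max flow.
Augmenting path A1→B1 (+1); matched 1.
Augmenting path A2→B4 (+1); matched 2.
Augmenting path A4→B2 (+1); matched 3.
No augmenting path remains; maximum matching = 3.
König certificate: {A2, A4, B1} is a vertex cover of size 3 (every listed pair touches it), so no matching can be larger.

3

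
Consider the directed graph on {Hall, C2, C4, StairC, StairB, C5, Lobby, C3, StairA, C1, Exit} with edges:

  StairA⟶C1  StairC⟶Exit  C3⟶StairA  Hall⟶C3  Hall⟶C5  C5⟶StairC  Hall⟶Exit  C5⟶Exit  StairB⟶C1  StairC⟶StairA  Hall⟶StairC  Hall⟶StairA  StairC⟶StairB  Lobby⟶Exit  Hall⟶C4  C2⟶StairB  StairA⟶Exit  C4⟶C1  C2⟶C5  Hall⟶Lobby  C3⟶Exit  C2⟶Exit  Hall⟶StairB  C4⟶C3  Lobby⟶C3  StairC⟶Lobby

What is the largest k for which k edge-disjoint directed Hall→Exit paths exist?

Assign every edge capacity 1; by Menger, the answer equals the max flow.
Path Hall→Exit (+1); total 1.
Path Hall→StairC→Exit (+1); total 2.
Path Hall→C5→Exit (+1); total 3.
Path Hall→Lobby→Exit (+1); total 4.
Path Hall→C3→Exit (+1); total 5.
Path Hall→StairA→Exit (+1); total 6.
No residual Hall→Exit path; max flow = 6.
Certifying cut of size 6: {C3→Exit, Hall→C5, Hall→Exit, Hall→Lobby, Hall→StairC, StairA→Exit}.

6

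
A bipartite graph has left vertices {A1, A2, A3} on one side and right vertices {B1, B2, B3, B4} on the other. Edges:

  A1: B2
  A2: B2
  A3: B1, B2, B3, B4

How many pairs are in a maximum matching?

2

Unit-capacity flow: source→left, listed edges, right→sink; max matching = max flow.
Augmenting path A1→B2 (+1); matched 1.
Augmenting path A3→B1 (+1); matched 2.
No augmenting path remains; maximum matching = 2.
König certificate: {A3, B2} is a vertex cover of size 2 (every listed pair touches it), so no matching can be larger.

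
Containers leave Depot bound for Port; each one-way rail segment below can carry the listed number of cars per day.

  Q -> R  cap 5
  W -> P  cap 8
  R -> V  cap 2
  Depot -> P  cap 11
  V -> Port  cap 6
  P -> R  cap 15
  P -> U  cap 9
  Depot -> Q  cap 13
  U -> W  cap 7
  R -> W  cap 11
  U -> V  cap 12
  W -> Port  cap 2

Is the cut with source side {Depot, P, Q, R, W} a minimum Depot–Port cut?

No — its capacity is 13, but the minimum cut has capacity 8.

Given cut capacity: 9 + 2 + 2 = 13.
Augment Depot→P→R→V→Port: bottleneck 2, flow now 2.
Augment Depot→P→R→W→Port: bottleneck 2, flow now 4.
Augment Depot→P→U→V→Port: bottleneck 4, flow now 8.
No augmenting path remains; maximum flow = 8.
In the residual graph, reachable from Depot: {Depot, P, Q, R, U, V, W}.
Min-cut edges: V→Port (6), W→Port (2); capacity 6 + 2 = 8.
Cut capacity 13 exceeds the max flow 8, so it is not minimum.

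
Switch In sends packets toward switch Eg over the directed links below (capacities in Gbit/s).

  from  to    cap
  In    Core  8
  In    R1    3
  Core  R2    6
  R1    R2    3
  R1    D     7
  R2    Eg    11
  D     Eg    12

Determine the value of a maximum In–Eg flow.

9

Augment In→Core→R2→Eg: bottleneck 6, flow now 6.
Augment In→R1→R2→Eg: bottleneck 3, flow now 9.
No augmenting path remains; maximum flow = 9.
In the residual graph, reachable from In: {In, Core}.
Min-cut edges: In→R1 (3), Core→R2 (6); capacity 3 + 6 = 9.
This cut is saturated, so no flow can exceed 9.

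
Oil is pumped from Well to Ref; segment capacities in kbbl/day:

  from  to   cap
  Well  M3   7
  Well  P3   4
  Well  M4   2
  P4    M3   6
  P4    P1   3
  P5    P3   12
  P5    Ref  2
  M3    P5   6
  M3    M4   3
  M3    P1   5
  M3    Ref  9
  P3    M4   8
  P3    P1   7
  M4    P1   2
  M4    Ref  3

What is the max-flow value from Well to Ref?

10

Augment Well→M3→Ref: bottleneck 7, flow now 7.
Augment Well→M4→Ref: bottleneck 2, flow now 9.
Augment Well→P3→M4→Ref: bottleneck 1, flow now 10.
No augmenting path remains; maximum flow = 10.
In the residual graph, reachable from Well: {Well, P3, M4, P1}.
Min-cut edges: Well→M3 (7), M4→Ref (3); capacity 7 + 3 = 10.
This cut is saturated, so no flow can exceed 10.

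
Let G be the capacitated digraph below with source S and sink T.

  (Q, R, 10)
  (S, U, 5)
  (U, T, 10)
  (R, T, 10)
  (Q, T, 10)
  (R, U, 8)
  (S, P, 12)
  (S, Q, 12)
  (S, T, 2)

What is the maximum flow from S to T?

19

Augment S→T: bottleneck 2, flow now 2.
Augment S→Q→T: bottleneck 10, flow now 12.
Augment S→U→T: bottleneck 5, flow now 17.
Augment S→Q→R→T: bottleneck 2, flow now 19.
No augmenting path remains; maximum flow = 19.
In the residual graph, reachable from S: {S, P}.
Min-cut edges: S→Q (12), S→U (5), S→T (2); capacity 12 + 5 + 2 = 19.
This cut is saturated, so no flow can exceed 19.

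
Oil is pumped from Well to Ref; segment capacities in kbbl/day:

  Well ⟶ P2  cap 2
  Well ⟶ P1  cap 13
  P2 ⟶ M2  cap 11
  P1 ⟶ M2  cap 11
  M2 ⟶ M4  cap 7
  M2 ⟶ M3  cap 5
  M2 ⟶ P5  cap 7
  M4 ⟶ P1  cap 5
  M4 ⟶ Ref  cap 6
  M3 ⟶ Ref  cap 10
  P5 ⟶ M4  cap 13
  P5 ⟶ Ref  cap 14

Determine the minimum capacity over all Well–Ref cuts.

13

Augment Well→P2→M2→M4→Ref: bottleneck 2, flow now 2.
Augment Well→P1→M2→M4→Ref: bottleneck 4, flow now 6.
Augment Well→P1→M2→M3→Ref: bottleneck 5, flow now 11.
Augment Well→P1→M2→P5→Ref: bottleneck 2, flow now 13.
No augmenting path remains; maximum flow = 13.
By max-flow min-cut, the minimum cut capacity equals the max flow.
In the residual graph, reachable from Well: {Well, P1}.
Min-cut edges: Well→P2 (2), P1→M2 (11); capacity 2 + 11 = 13.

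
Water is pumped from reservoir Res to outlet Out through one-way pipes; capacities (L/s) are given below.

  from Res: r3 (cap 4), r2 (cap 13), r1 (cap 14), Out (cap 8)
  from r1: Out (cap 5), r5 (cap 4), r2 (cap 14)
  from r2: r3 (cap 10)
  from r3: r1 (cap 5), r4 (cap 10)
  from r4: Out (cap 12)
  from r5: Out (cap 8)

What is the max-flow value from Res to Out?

Augment Res→Out: bottleneck 8, flow now 8.
Augment Res→r1→Out: bottleneck 5, flow now 13.
Augment Res→r1→r5→Out: bottleneck 4, flow now 17.
Augment Res→r3→r4→Out: bottleneck 4, flow now 21.
Augment Res→r2→r3→r4→Out: bottleneck 6, flow now 27.
No augmenting path remains; maximum flow = 27.
In the residual graph, reachable from Res: {Res, r1, r2, r3}.
Min-cut edges: Res→Out (8), r1→r5 (4), r1→Out (5), r3→r4 (10); capacity 8 + 4 + 5 + 10 = 27.
This cut is saturated, so no flow can exceed 27.

27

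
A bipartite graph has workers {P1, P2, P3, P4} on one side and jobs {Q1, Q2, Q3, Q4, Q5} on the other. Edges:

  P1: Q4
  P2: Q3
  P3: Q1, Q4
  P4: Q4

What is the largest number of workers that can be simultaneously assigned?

3

Unit-capacity flow: source→left, listed edges, right→sink; max matching = max flow.
Augmenting path P1→Q4 (+1); matched 1.
Augmenting path P2→Q3 (+1); matched 2.
Augmenting path P3→Q1 (+1); matched 3.
No augmenting path remains; maximum matching = 3.
König certificate: {P2, P3, Q4} is a vertex cover of size 3 (every listed pair touches it), so no matching can be larger.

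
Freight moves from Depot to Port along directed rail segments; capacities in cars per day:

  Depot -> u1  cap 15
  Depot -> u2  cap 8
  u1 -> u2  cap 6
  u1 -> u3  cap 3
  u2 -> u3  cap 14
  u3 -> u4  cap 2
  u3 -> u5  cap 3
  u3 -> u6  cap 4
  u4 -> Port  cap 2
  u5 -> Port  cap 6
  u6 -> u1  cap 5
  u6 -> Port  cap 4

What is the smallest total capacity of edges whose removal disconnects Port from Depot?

9

Augment Depot→u1→u3→u4→Port: bottleneck 2, flow now 2.
Augment Depot→u1→u3→u5→Port: bottleneck 1, flow now 3.
Augment Depot→u2→u3→u5→Port: bottleneck 2, flow now 5.
Augment Depot→u2→u3→u6→Port: bottleneck 4, flow now 9.
No augmenting path remains; maximum flow = 9.
By max-flow min-cut, the minimum cut capacity equals the max flow.
In the residual graph, reachable from Depot: {Depot, u1, u2, u3}.
Min-cut edges: u3→u4 (2), u3→u5 (3), u3→u6 (4); capacity 2 + 3 + 4 = 9.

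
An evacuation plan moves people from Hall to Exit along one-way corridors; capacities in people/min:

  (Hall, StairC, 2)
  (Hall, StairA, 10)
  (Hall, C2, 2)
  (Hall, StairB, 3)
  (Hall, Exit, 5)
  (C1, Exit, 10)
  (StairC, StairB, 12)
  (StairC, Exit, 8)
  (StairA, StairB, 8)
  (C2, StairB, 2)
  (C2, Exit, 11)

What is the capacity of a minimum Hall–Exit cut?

Augment Hall→Exit: bottleneck 5, flow now 5.
Augment Hall→StairC→Exit: bottleneck 2, flow now 7.
Augment Hall→C2→Exit: bottleneck 2, flow now 9.
No augmenting path remains; maximum flow = 9.
By max-flow min-cut, the minimum cut capacity equals the max flow.
In the residual graph, reachable from Hall: {Hall, StairA, StairB}.
Min-cut edges: Hall→StairC (2), Hall→C2 (2), Hall→Exit (5); capacity 2 + 2 + 5 = 9.

9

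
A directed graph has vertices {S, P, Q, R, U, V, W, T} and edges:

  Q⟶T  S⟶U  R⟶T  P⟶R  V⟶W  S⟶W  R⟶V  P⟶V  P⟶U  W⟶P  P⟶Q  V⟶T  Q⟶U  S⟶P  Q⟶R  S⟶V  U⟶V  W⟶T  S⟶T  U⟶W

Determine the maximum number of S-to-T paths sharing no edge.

5

Assign every edge capacity 1; by Menger, the answer equals the max flow.
Path S→T (+1); total 1.
Path S→V→T (+1); total 2.
Path S→W→T (+1); total 3.
Path S→P→Q→T (+1); total 4.
Path S→U→W→P→R→T (+1); total 5.
No residual S→T path; max flow = 5.
Certifying cut of size 5: {S→P, S→T, S→U, S→V, S→W}.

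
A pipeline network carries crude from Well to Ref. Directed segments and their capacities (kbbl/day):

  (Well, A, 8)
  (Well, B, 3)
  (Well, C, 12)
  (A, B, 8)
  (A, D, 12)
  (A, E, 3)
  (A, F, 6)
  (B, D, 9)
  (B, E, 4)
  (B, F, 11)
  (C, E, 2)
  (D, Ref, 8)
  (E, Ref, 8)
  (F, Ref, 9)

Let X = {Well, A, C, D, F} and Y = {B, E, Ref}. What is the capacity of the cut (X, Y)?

33

Edges leaving {Well, A, C, D, F}: Well→B (3), A→B (8), A→E (3), C→E (2), D→Ref (8), F→Ref (9).
Cut capacity = 3 + 8 + 3 + 2 + 8 + 9 = 33.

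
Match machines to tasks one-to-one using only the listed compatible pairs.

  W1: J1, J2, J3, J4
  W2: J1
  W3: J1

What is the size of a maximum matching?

Unit-capacity flow: source→left, listed edges, right→sink; max matching = max flow.
Augmenting path W1→J1 (+1); matched 1.
Augmenting path W2→J1→W1→J2 (+1); matched 2.
No augmenting path remains; maximum matching = 2.
König certificate: {W1, J1} is a vertex cover of size 2 (every listed pair touches it), so no matching can be larger.

2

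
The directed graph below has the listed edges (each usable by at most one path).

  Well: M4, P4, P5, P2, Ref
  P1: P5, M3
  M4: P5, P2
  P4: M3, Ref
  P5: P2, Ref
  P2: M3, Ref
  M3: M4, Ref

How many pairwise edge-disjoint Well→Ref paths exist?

5

Assign every edge capacity 1; by Menger, the answer equals the max flow.
Path Well→Ref (+1); total 1.
Path Well→P4→Ref (+1); total 2.
Path Well→P5→Ref (+1); total 3.
Path Well→P2→Ref (+1); total 4.
Path Well→M4→P2→M3→Ref (+1); total 5.
No residual Well→Ref path; max flow = 5.
Certifying cut of size 5: {Well→M4, Well→P2, Well→P4, Well→P5, Well→Ref}.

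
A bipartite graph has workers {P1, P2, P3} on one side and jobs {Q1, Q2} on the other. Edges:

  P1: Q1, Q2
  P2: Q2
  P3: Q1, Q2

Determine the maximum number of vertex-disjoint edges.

2

Unit-capacity flow: source→left, listed edges, right→sink; max matching = max flow.
Augmenting path P1→Q1 (+1); matched 1.
Augmenting path P2→Q2 (+1); matched 2.
No augmenting path remains; maximum matching = 2.
König certificate: {Q1, Q2} is a vertex cover of size 2 (every listed pair touches it), so no matching can be larger.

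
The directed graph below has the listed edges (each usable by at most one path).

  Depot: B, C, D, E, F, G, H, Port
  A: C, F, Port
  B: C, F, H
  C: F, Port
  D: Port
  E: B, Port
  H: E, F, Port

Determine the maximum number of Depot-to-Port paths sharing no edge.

5

Assign every edge capacity 1; by Menger, the answer equals the max flow.
Path Depot→Port (+1); total 1.
Path Depot→C→Port (+1); total 2.
Path Depot→D→Port (+1); total 3.
Path Depot→E→Port (+1); total 4.
Path Depot→H→Port (+1); total 5.
No residual Depot→Port path; max flow = 5.
Certifying cut of size 5: {C→Port, Depot→D, Depot→Port, E→Port, H→Port}.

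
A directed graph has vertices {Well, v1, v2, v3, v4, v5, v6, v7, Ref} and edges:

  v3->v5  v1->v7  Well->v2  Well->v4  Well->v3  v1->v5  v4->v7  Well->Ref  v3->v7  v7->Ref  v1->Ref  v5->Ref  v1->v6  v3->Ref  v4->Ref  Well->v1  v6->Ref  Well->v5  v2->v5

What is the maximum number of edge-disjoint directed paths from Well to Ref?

5

Assign every edge capacity 1; by Menger, the answer equals the max flow.
Path Well→Ref (+1); total 1.
Path Well→v1→Ref (+1); total 2.
Path Well→v3→Ref (+1); total 3.
Path Well→v4→Ref (+1); total 4.
Path Well→v5→Ref (+1); total 5.
No residual Well→Ref path; max flow = 5.
Certifying cut of size 5: {Well→Ref, Well→v1, Well→v3, Well→v4, v5→Ref}.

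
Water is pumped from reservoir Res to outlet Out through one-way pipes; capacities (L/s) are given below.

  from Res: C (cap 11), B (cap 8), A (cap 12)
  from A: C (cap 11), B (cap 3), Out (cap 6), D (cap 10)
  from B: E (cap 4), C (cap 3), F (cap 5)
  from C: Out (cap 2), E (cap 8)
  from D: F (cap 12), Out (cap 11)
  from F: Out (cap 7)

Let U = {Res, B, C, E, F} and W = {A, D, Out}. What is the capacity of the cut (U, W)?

21

Edges leaving {Res, B, C, E, F}: Res→A (12), C→Out (2), F→Out (7).
Cut capacity = 12 + 2 + 7 = 21.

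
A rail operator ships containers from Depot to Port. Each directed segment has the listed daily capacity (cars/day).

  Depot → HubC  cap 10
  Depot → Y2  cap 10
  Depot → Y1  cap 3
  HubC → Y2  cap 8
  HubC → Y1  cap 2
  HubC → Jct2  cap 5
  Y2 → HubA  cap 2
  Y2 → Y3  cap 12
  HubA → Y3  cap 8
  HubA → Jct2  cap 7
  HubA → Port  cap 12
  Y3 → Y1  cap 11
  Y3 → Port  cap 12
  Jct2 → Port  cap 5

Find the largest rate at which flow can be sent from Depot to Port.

19

Augment Depot→HubC→Jct2→Port: bottleneck 5, flow now 5.
Augment Depot→Y2→HubA→Port: bottleneck 2, flow now 7.
Augment Depot→Y2→Y3→Port: bottleneck 8, flow now 15.
Augment Depot→HubC→Y2→Y3→Port: bottleneck 4, flow now 19.
No augmenting path remains; maximum flow = 19.
In the residual graph, reachable from Depot: {Depot, HubC, Y2, Y1}.
Min-cut edges: HubC→Jct2 (5), Y2→HubA (2), Y2→Y3 (12); capacity 5 + 2 + 12 = 19.
This cut is saturated, so no flow can exceed 19.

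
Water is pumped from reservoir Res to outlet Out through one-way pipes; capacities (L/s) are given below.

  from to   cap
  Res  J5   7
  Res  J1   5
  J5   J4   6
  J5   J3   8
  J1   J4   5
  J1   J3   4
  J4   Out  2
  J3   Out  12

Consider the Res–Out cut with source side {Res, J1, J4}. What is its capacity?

13

Edges leaving {Res, J1, J4}: Res→J5 (7), J1→J3 (4), J4→Out (2).
Cut capacity = 7 + 4 + 2 = 13.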